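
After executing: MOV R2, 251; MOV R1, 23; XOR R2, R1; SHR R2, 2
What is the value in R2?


Register state trace:
  MOV R2, 251  → R2 = 251 (0b11111011)
  MOV R1, 23  → R1 = 23 (0b00010111)
  XOR R2, R1  → R2 = 251 XOR 23 = 236 (0b11101100)
  SHR R2, 2  → R2 = 236 >> 2 = 59
Final: R2 = 59

59


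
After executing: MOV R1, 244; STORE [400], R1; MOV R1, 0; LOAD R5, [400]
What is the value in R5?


Register and memory trace:
  MOV R1, 244  → R1 = 244
  STORE [400], R1  → mem[400] = 244
  MOV R1, 0  → R1 = 0
  LOAD R5, [400]  → R5 = mem[400] = 244
Final: R5 = 244

244


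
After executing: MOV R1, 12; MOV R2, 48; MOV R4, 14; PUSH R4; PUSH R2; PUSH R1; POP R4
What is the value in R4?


Stack trace (top is rightmost):
  MOV R1, 12  → R1 = 12
  MOV R2, 48  → R2 = 48
  MOV R4, 14  → R4 = 14
  PUSH R4  → stack: [14]
  PUSH R2  → stack: [14, 48]
  PUSH R1  → stack: [14, 48, 12]
  POP R4  → R4 = 12, stack: [14, 48]
Final: R4 = 12

12


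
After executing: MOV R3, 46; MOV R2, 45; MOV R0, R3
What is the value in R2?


Register state trace:
  MOV R3, 46  → R3 = 46
  MOV R2, 45  → R2 = 45
  MOV R0, R3  → R0 = 46
Final: R2 = 45

45


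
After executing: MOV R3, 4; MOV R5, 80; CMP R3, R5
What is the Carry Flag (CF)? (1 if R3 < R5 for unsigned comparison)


Register state trace:
  MOV R3, 4  → R3 = 4
  MOV R5, 80  → R5 = 80
  CMP R3, R5  → unsigned 4 - 80: borrow occurs
  4 < 80, so CF = 1
CF = 1

1


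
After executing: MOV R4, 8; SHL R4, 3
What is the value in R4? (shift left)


Register state trace:
  MOV R4, 8  → R4 = 8
  SHL R4, 3  → R4 = 8 << 3 = 8 * 2^3 = 64
Final: R4 = 64

64


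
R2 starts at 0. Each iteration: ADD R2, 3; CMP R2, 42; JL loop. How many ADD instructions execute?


Loop trace (R2 starts at 0, target 42, step 3):
  ADD #1: R2 = 0 + 3 = 3  → 3 < 42, loop
  ADD #2: R2 = 3 + 3 = 6  → 6 < 42, loop
  ADD #3: R2 = 6 + 3 = 9  → 9 < 42, loop
  ADD #4: R2 = 9 + 3 = 12  → 12 < 42, loop
  ADD #5: R2 = 12 + 3 = 15  → 15 < 42, loop
  ADD #6: R2 = 15 + 3 = 18  → 18 < 42, loop
  ADD #7: R2 = 18 + 3 = 21  → 21 < 42, loop
  ADD #8: R2 = 21 + 3 = 24  → 24 < 42, loop
  ADD #9: R2 = 24 + 3 = 27  → 27 < 42, loop
  ADD #10: R2 = 27 + 3 = 30  → 30 < 42, loop
  ADD #11: R2 = 30 + 3 = 33  → 33 < 42, loop
  ADD #12: R2 = 33 + 3 = 36  → 36 < 42, loop
  ADD #13: R2 = 36 + 3 = 39  → 39 < 42, loop
  ADD #14: R2 = 39 + 3 = 42  → 42 >= 42, exit
Total ADD instructions: 14

14


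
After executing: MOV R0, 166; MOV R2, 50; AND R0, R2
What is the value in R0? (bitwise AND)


Register state trace:
  MOV R0, 166  → R0 = 166 (0b10100110)
  MOV R2, 50  → R2 = 50 (0b00110010)
  AND R0, R2  → R0 = 166 AND 50 = 34 (0b00100010)
Final: R0 = 34

34


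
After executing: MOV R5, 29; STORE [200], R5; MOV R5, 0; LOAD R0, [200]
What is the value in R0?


Register and memory trace:
  MOV R5, 29  → R5 = 29
  STORE [200], R5  → mem[200] = 29
  MOV R5, 0  → R5 = 0
  LOAD R0, [200]  → R0 = mem[200] = 29
Final: R0 = 29

29


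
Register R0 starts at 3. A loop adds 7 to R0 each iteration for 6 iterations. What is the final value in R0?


Starting value: R0 = 3
  Iter 1: R0 = 3 + 7 = 10
  Iter 2: R0 = 10 + 7 = 17
  Iter 3: R0 = 17 + 7 = 24
  Iter 4: R0 = 24 + 7 = 31
  Iter 5: R0 = 31 + 7 = 38
  Iter 6: R0 = 38 + 7 = 45
Final: R0 = 45

45


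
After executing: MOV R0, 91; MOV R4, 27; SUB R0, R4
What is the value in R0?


Register state trace:
  MOV R0, 91  → R0 = 91
  MOV R4, 27  → R4 = 27
  SUB R0, R4  → R0 = 91 - 27 = 64
Final: R0 = 64

64


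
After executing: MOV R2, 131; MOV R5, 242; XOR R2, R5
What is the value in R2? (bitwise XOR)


Register state trace:
  MOV R2, 131  → R2 = 131 (0b10000011)
  MOV R5, 242  → R5 = 242 (0b11110010)
  XOR R2, R5  → R2 = 131 XOR 242 = 113 (0b01110001)
Final: R2 = 113

113


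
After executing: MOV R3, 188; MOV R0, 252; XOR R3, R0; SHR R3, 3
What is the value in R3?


Register state trace:
  MOV R3, 188  → R3 = 188 (0b10111100)
  MOV R0, 252  → R0 = 252 (0b11111100)
  XOR R3, R0  → R3 = 188 XOR 252 = 64 (0b01000000)
  SHR R3, 3  → R3 = 64 >> 3 = 8
Final: R3 = 8

8


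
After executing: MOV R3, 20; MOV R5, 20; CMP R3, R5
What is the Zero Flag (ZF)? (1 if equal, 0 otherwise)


Register state trace:
  MOV R3, 20  → R3 = 20
  MOV R5, 20  → R5 = 20
  CMP R3, R5  → computes 20 - 20 = 0
  Result is zero, so values are equal
ZF = 1

1


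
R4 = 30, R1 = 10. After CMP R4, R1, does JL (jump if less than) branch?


Trace:
  R4 = 30, R1 = 10
  CMP R4, R1  → compares 30 vs 10
  JL checks: is 30 less than 10?
  30 > 10, so condition is false
Branch taken: No

No


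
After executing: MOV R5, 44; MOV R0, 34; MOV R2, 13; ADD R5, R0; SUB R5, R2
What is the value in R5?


Register state trace:
  MOV R5, 44  → R5 = 44
  MOV R0, 34  → R0 = 34
  MOV R2, 13  → R2 = 13
  ADD R5, R0  → R5 = 44 + 34 = 78
  SUB R5, R2  → R5 = 78 - 13 = 65
Final: R5 = 65

65


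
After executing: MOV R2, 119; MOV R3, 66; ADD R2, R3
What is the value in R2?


Register state trace:
  MOV R2, 119  → R2 = 119
  MOV R3, 66  → R3 = 66
  ADD R2, R3  → R2 = 119 + 66 = 185
Final: R2 = 185

185


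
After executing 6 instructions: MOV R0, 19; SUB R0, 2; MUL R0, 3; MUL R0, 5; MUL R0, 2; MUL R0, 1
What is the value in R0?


Register state trace:
  MOV R0, 19  → R0 = 19
  SUB R0, 2  → R0 = 19 - 2 = 17
  MUL R0, 3  → R0 = 17 * 3 = 51
  MUL R0, 5  → R0 = 51 * 5 = 255
  MUL R0, 2  → R0 = 255 * 2 = 510
  MUL R0, 1  → R0 = 510 * 1 = 510
Final: R0 = 510

510


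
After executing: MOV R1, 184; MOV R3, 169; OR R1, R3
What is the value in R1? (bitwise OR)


Register state trace:
  MOV R1, 184  → R1 = 184 (0b10111000)
  MOV R3, 169  → R3 = 169 (0b10101001)
  OR R1, R3   → R1 = 184 OR 169 = 185 (0b10111001)
Final: R1 = 185

185


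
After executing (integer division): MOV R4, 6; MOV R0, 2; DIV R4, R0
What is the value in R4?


Register state trace:
  MOV R4, 6  → R4 = 6
  MOV R0, 2  → R0 = 2
  DIV R4, R0  → R4 = 6 // 2 = 3
Final: R4 = 3

3


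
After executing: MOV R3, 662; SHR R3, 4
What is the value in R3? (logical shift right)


Register state trace:
  MOV R3, 662  → R3 = 662
  SHR R3, 4  → R3 = 662 >> 4 = 662 // 2^4 = 41
Final: R3 = 41

41


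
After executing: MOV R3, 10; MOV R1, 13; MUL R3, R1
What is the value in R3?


Register state trace:
  MOV R3, 10  → R3 = 10
  MOV R1, 13  → R1 = 13
  MUL R3, R1  → R3 = 10 * 13 = 130
Final: R3 = 130

130


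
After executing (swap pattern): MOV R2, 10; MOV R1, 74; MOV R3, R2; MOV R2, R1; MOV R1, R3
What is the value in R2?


Register state trace (swap pattern):
  MOV R2, 10  → R2 = 10
  MOV R1, 74  → R1 = 74
  MOV R3, R2  → R3 = 10  (save R2)
  MOV R2, R1  → R2 = 74  (R2 gets R1's value)
  MOV R1, R3  → R1 = 10  (R1 gets saved value)
Final: R2 = 74

74


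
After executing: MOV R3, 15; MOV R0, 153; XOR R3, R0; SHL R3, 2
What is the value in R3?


Register state trace:
  MOV R3, 15  → R3 = 15 (0b00001111)
  MOV R0, 153  → R0 = 153 (0b10011001)
  XOR R3, R0  → R3 = 15 XOR 153 = 150 (0b10010110)
  SHL R3, 2  → R3 = 150 << 2 = 600
Final: R3 = 600

600


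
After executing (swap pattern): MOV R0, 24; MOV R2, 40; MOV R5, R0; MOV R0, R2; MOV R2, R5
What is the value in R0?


Register state trace (swap pattern):
  MOV R0, 24  → R0 = 24
  MOV R2, 40  → R2 = 40
  MOV R5, R0  → R5 = 24  (save R0)
  MOV R0, R2  → R0 = 40  (R0 gets R2's value)
  MOV R2, R5  → R2 = 24  (R2 gets saved value)
Final: R0 = 40

40


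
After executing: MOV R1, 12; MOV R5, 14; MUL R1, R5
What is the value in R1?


Register state trace:
  MOV R1, 12  → R1 = 12
  MOV R5, 14  → R5 = 14
  MUL R1, R5  → R1 = 12 * 14 = 168
Final: R1 = 168

168


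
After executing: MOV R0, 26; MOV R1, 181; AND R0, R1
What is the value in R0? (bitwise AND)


Register state trace:
  MOV R0, 26  → R0 = 26 (0b00011010)
  MOV R1, 181  → R1 = 181 (0b10110101)
  AND R0, R1  → R0 = 26 AND 181 = 16 (0b00010000)
Final: R0 = 16

16


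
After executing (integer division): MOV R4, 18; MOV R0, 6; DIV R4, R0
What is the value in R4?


Register state trace:
  MOV R4, 18  → R4 = 18
  MOV R0, 6  → R0 = 6
  DIV R4, R0  → R4 = 18 // 6 = 3
Final: R4 = 3

3


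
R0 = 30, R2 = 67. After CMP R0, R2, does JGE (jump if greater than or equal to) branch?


Trace:
  R0 = 30, R2 = 67
  CMP R0, R2  → compares 30 vs 67
  JGE checks: is 30 greater than or equal to 67?
  30 < 67, so condition is false
Branch taken: No

No


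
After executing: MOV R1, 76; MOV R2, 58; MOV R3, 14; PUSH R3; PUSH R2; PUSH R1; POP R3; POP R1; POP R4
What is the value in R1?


Stack trace (top is rightmost):
  MOV R1, 76  → R1 = 76
  MOV R2, 58  → R2 = 58
  MOV R3, 14  → R3 = 14
  PUSH R3  → stack: [14]
  PUSH R2  → stack: [14, 58]
  PUSH R1  → stack: [14, 58, 76]
  POP R3  → R3 = 76, stack: [14, 58]
  POP R1  → R1 = 58, stack: [14]
  POP R4  → R4 = 14, stack: []
Final: R1 = 58

58


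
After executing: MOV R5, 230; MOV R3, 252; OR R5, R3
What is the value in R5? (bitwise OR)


Register state trace:
  MOV R5, 230  → R5 = 230 (0b11100110)
  MOV R3, 252  → R3 = 252 (0b11111100)
  OR R5, R3   → R5 = 230 OR 252 = 254 (0b11111110)
Final: R5 = 254

254


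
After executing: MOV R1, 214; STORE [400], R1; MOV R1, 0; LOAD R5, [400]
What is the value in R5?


Register and memory trace:
  MOV R1, 214  → R1 = 214
  STORE [400], R1  → mem[400] = 214
  MOV R1, 0  → R1 = 0
  LOAD R5, [400]  → R5 = mem[400] = 214
Final: R5 = 214

214


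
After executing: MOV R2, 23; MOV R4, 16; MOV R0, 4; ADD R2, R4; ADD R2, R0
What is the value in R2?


Register state trace:
  MOV R2, 23  → R2 = 23
  MOV R4, 16  → R4 = 16
  MOV R0, 4  → R0 = 4
  ADD R2, R4  → R2 = 23 + 16 = 39
  ADD R2, R0  → R2 = 39 + 4 = 43
Final: R2 = 43

43


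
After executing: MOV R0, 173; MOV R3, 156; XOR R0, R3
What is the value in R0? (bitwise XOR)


Register state trace:
  MOV R0, 173  → R0 = 173 (0b10101101)
  MOV R3, 156  → R3 = 156 (0b10011100)
  XOR R0, R3  → R0 = 173 XOR 156 = 49 (0b00110001)
Final: R0 = 49

49


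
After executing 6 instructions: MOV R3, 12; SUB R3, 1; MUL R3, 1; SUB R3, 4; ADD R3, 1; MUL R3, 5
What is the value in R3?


Register state trace:
  MOV R3, 12  → R3 = 12
  SUB R3, 1  → R3 = 12 - 1 = 11
  MUL R3, 1  → R3 = 11 * 1 = 11
  SUB R3, 4  → R3 = 11 - 4 = 7
  ADD R3, 1  → R3 = 7 + 1 = 8
  MUL R3, 5  → R3 = 8 * 5 = 40
Final: R3 = 40

40


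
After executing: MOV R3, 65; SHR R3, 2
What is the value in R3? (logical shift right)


Register state trace:
  MOV R3, 65  → R3 = 65
  SHR R3, 2  → R3 = 65 >> 2 = 65 // 2^2 = 16
Final: R3 = 16

16


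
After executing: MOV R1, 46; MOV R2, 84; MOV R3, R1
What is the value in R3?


Register state trace:
  MOV R1, 46  → R1 = 46
  MOV R2, 84  → R2 = 84
  MOV R3, R1  → R3 = 46
Final: R3 = 46

46


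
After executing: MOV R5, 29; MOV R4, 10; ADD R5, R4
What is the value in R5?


Register state trace:
  MOV R5, 29  → R5 = 29
  MOV R4, 10  → R4 = 10
  ADD R5, R4  → R5 = 29 + 10 = 39
Final: R5 = 39

39


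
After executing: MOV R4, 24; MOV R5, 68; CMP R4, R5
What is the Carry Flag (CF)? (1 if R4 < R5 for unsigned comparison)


Register state trace:
  MOV R4, 24  → R4 = 24
  MOV R5, 68  → R5 = 68
  CMP R4, R5  → unsigned 24 - 68: borrow occurs
  24 < 68, so CF = 1
CF = 1

1


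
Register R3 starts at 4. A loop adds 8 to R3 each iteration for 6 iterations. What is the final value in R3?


Starting value: R3 = 4
  Iter 1: R3 = 4 + 8 = 12
  Iter 2: R3 = 12 + 8 = 20
  Iter 3: R3 = 20 + 8 = 28
  Iter 4: R3 = 28 + 8 = 36
  Iter 5: R3 = 36 + 8 = 44
  Iter 6: R3 = 44 + 8 = 52
Final: R3 = 52

52


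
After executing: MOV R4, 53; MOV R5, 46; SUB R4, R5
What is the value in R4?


Register state trace:
  MOV R4, 53  → R4 = 53
  MOV R5, 46  → R5 = 46
  SUB R4, R5  → R4 = 53 - 46 = 7
Final: R4 = 7

7


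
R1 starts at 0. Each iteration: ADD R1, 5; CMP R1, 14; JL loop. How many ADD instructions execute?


Loop trace (R1 starts at 0, target 14, step 5):
  ADD #1: R1 = 0 + 5 = 5  → 5 < 14, loop
  ADD #2: R1 = 5 + 5 = 10  → 10 < 14, loop
  ADD #3: R1 = 10 + 5 = 15  → 15 >= 14, exit
Total ADD instructions: 3

3


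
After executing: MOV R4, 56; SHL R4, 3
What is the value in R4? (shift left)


Register state trace:
  MOV R4, 56  → R4 = 56
  SHL R4, 3  → R4 = 56 << 3 = 56 * 2^3 = 448
Final: R4 = 448

448


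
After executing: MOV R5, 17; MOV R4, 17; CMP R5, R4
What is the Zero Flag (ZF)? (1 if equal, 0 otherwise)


Register state trace:
  MOV R5, 17  → R5 = 17
  MOV R4, 17  → R4 = 17
  CMP R5, R4  → computes 17 - 17 = 0
  Result is zero, so values are equal
ZF = 1

1


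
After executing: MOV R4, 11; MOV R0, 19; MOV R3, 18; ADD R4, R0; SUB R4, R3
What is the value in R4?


Register state trace:
  MOV R4, 11  → R4 = 11
  MOV R0, 19  → R0 = 19
  MOV R3, 18  → R3 = 18
  ADD R4, R0  → R4 = 11 + 19 = 30
  SUB R4, R3  → R4 = 30 - 18 = 12
Final: R4 = 12

12


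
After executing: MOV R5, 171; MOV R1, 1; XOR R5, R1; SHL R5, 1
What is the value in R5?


Register state trace:
  MOV R5, 171  → R5 = 171 (0b10101011)
  MOV R1, 1  → R1 = 1 (0b00000001)
  XOR R5, R1  → R5 = 171 XOR 1 = 170 (0b10101010)
  SHL R5, 1  → R5 = 170 << 1 = 340
Final: R5 = 340

340


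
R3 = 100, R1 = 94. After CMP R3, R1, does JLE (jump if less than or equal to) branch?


Trace:
  R3 = 100, R1 = 94
  CMP R3, R1  → compares 100 vs 94
  JLE checks: is 100 less than or equal to 94?
  100 > 94, so condition is false
Branch taken: No

No


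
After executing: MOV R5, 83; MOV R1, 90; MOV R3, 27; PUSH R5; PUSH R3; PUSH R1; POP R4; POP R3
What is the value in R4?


Stack trace (top is rightmost):
  MOV R5, 83  → R5 = 83
  MOV R1, 90  → R1 = 90
  MOV R3, 27  → R3 = 27
  PUSH R5  → stack: [83]
  PUSH R3  → stack: [83, 27]
  PUSH R1  → stack: [83, 27, 90]
  POP R4  → R4 = 90, stack: [83, 27]
  POP R3  → R3 = 27, stack: [83]
Final: R4 = 90

90


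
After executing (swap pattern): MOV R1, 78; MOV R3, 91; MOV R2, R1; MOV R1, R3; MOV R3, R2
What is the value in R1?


Register state trace (swap pattern):
  MOV R1, 78  → R1 = 78
  MOV R3, 91  → R3 = 91
  MOV R2, R1  → R2 = 78  (save R1)
  MOV R1, R3  → R1 = 91  (R1 gets R3's value)
  MOV R3, R2  → R3 = 78  (R3 gets saved value)
Final: R1 = 91

91


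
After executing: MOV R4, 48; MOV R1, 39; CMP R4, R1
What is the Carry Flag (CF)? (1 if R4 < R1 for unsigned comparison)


Register state trace:
  MOV R4, 48  → R4 = 48
  MOV R1, 39  → R1 = 39
  CMP R4, R1  → unsigned 48 - 39: no borrow
  48 >= 39, so CF = 0
CF = 0

0


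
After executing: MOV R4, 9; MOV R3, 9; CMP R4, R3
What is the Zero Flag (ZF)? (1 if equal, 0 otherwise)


Register state trace:
  MOV R4, 9  → R4 = 9
  MOV R3, 9  → R3 = 9
  CMP R4, R3  → computes 9 - 9 = 0
  Result is zero, so values are equal
ZF = 1

1


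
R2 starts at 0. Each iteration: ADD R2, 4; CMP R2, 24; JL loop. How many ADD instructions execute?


Loop trace (R2 starts at 0, target 24, step 4):
  ADD #1: R2 = 0 + 4 = 4  → 4 < 24, loop
  ADD #2: R2 = 4 + 4 = 8  → 8 < 24, loop
  ADD #3: R2 = 8 + 4 = 12  → 12 < 24, loop
  ADD #4: R2 = 12 + 4 = 16  → 16 < 24, loop
  ADD #5: R2 = 16 + 4 = 20  → 20 < 24, loop
  ADD #6: R2 = 20 + 4 = 24  → 24 >= 24, exit
Total ADD instructions: 6

6


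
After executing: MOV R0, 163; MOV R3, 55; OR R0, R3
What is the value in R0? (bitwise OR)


Register state trace:
  MOV R0, 163  → R0 = 163 (0b10100011)
  MOV R3, 55  → R3 = 55 (0b00110111)
  OR R0, R3   → R0 = 163 OR 55 = 183 (0b10110111)
Final: R0 = 183

183


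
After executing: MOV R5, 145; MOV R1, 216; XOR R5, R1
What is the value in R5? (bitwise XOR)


Register state trace:
  MOV R5, 145  → R5 = 145 (0b10010001)
  MOV R1, 216  → R1 = 216 (0b11011000)
  XOR R5, R1  → R5 = 145 XOR 216 = 73 (0b01001001)
Final: R5 = 73

73


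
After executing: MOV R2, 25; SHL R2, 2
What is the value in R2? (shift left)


Register state trace:
  MOV R2, 25  → R2 = 25
  SHL R2, 2  → R2 = 25 << 2 = 25 * 2^2 = 100
Final: R2 = 100

100


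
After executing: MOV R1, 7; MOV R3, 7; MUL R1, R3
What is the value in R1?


Register state trace:
  MOV R1, 7  → R1 = 7
  MOV R3, 7  → R3 = 7
  MUL R1, R3  → R1 = 7 * 7 = 49
Final: R1 = 49

49


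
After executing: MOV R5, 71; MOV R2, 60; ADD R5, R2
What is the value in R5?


Register state trace:
  MOV R5, 71  → R5 = 71
  MOV R2, 60  → R2 = 60
  ADD R5, R2  → R5 = 71 + 60 = 131
Final: R5 = 131

131


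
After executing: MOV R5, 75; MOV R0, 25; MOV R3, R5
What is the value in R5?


Register state trace:
  MOV R5, 75  → R5 = 75
  MOV R0, 25  → R0 = 25
  MOV R3, R5  → R3 = 75
Final: R5 = 75

75


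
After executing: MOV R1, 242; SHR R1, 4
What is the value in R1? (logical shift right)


Register state trace:
  MOV R1, 242  → R1 = 242
  SHR R1, 4  → R1 = 242 >> 4 = 242 // 2^4 = 15
Final: R1 = 15

15


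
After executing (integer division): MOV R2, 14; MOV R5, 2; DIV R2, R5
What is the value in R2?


Register state trace:
  MOV R2, 14  → R2 = 14
  MOV R5, 2  → R5 = 2
  DIV R2, R5  → R2 = 14 // 2 = 7
Final: R2 = 7

7


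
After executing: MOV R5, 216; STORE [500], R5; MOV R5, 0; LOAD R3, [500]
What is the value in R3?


Register and memory trace:
  MOV R5, 216  → R5 = 216
  STORE [500], R5  → mem[500] = 216
  MOV R5, 0  → R5 = 0
  LOAD R3, [500]  → R3 = mem[500] = 216
Final: R3 = 216

216


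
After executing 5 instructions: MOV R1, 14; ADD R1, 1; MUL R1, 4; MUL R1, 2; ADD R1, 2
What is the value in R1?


Register state trace:
  MOV R1, 14  → R1 = 14
  ADD R1, 1  → R1 = 14 + 1 = 15
  MUL R1, 4  → R1 = 15 * 4 = 60
  MUL R1, 2  → R1 = 60 * 2 = 120
  ADD R1, 2  → R1 = 120 + 2 = 122
Final: R1 = 122

122


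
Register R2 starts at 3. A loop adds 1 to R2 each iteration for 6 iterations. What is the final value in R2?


Starting value: R2 = 3
  Iter 1: R2 = 3 + 1 = 4
  Iter 2: R2 = 4 + 1 = 5
  Iter 3: R2 = 5 + 1 = 6
  Iter 4: R2 = 6 + 1 = 7
  Iter 5: R2 = 7 + 1 = 8
  Iter 6: R2 = 8 + 1 = 9
Final: R2 = 9

9


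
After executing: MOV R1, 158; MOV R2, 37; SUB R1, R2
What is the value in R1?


Register state trace:
  MOV R1, 158  → R1 = 158
  MOV R2, 37  → R2 = 37
  SUB R1, R2  → R1 = 158 - 37 = 121
Final: R1 = 121

121


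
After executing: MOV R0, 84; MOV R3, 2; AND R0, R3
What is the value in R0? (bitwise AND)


Register state trace:
  MOV R0, 84  → R0 = 84 (0b01010100)
  MOV R3, 2  → R3 = 2 (0b00000010)
  AND R0, R3  → R0 = 84 AND 2 = 0 (0b00000000)
Final: R0 = 0

0


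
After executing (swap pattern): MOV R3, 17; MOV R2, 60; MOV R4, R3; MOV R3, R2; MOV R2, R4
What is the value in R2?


Register state trace (swap pattern):
  MOV R3, 17  → R3 = 17
  MOV R2, 60  → R2 = 60
  MOV R4, R3  → R4 = 17  (save R3)
  MOV R3, R2  → R3 = 60  (R3 gets R2's value)
  MOV R2, R4  → R2 = 17  (R2 gets saved value)
Final: R2 = 17

17


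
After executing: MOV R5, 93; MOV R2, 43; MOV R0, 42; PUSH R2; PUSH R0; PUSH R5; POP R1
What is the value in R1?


Stack trace (top is rightmost):
  MOV R5, 93  → R5 = 93
  MOV R2, 43  → R2 = 43
  MOV R0, 42  → R0 = 42
  PUSH R2  → stack: [43]
  PUSH R0  → stack: [43, 42]
  PUSH R5  → stack: [43, 42, 93]
  POP R1  → R1 = 93, stack: [43, 42]
Final: R1 = 93

93


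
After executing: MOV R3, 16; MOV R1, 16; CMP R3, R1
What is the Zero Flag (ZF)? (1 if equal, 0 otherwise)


Register state trace:
  MOV R3, 16  → R3 = 16
  MOV R1, 16  → R1 = 16
  CMP R3, R1  → computes 16 - 16 = 0
  Result is zero, so values are equal
ZF = 1

1


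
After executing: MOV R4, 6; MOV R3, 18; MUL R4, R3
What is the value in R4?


Register state trace:
  MOV R4, 6  → R4 = 6
  MOV R3, 18  → R3 = 18
  MUL R4, R3  → R4 = 6 * 18 = 108
Final: R4 = 108

108


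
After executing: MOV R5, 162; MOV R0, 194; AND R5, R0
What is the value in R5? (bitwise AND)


Register state trace:
  MOV R5, 162  → R5 = 162 (0b10100010)
  MOV R0, 194  → R0 = 194 (0b11000010)
  AND R5, R0  → R5 = 162 AND 194 = 130 (0b10000010)
Final: R5 = 130

130


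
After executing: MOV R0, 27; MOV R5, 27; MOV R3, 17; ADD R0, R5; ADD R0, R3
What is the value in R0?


Register state trace:
  MOV R0, 27  → R0 = 27
  MOV R5, 27  → R5 = 27
  MOV R3, 17  → R3 = 17
  ADD R0, R5  → R0 = 27 + 27 = 54
  ADD R0, R3  → R0 = 54 + 17 = 71
Final: R0 = 71

71


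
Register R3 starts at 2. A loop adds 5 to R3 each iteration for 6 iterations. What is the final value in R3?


Starting value: R3 = 2
  Iter 1: R3 = 2 + 5 = 7
  Iter 2: R3 = 7 + 5 = 12
  Iter 3: R3 = 12 + 5 = 17
  Iter 4: R3 = 17 + 5 = 22
  Iter 5: R3 = 22 + 5 = 27
  Iter 6: R3 = 27 + 5 = 32
Final: R3 = 32

32


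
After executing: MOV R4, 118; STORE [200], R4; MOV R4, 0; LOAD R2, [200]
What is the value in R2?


Register and memory trace:
  MOV R4, 118  → R4 = 118
  STORE [200], R4  → mem[200] = 118
  MOV R4, 0  → R4 = 0
  LOAD R2, [200]  → R2 = mem[200] = 118
Final: R2 = 118

118


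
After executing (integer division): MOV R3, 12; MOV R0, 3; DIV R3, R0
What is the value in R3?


Register state trace:
  MOV R3, 12  → R3 = 12
  MOV R0, 3  → R0 = 3
  DIV R3, R0  → R3 = 12 // 3 = 4
Final: R3 = 4

4


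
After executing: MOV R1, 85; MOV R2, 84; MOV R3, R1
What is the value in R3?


Register state trace:
  MOV R1, 85  → R1 = 85
  MOV R2, 84  → R2 = 84
  MOV R3, R1  → R3 = 85
Final: R3 = 85

85


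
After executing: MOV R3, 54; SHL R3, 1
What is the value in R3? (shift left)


Register state trace:
  MOV R3, 54  → R3 = 54
  SHL R3, 1  → R3 = 54 << 1 = 54 * 2^1 = 108
Final: R3 = 108

108


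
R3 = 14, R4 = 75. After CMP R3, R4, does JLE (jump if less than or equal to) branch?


Trace:
  R3 = 14, R4 = 75
  CMP R3, R4  → compares 14 vs 75
  JLE checks: is 14 less than or equal to 75?
  14 < 75, so condition is true
Branch taken: Yes

Yes


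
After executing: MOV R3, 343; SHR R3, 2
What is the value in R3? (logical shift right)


Register state trace:
  MOV R3, 343  → R3 = 343
  SHR R3, 2  → R3 = 343 >> 2 = 343 // 2^2 = 85
Final: R3 = 85

85


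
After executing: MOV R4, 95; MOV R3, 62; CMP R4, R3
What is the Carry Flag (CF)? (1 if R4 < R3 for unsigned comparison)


Register state trace:
  MOV R4, 95  → R4 = 95
  MOV R3, 62  → R3 = 62
  CMP R4, R3  → unsigned 95 - 62: no borrow
  95 >= 62, so CF = 0
CF = 0

0


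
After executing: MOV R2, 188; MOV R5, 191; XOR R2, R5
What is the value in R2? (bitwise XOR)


Register state trace:
  MOV R2, 188  → R2 = 188 (0b10111100)
  MOV R5, 191  → R5 = 191 (0b10111111)
  XOR R2, R5  → R2 = 188 XOR 191 = 3 (0b00000011)
Final: R2 = 3

3


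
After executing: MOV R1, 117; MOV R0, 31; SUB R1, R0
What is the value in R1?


Register state trace:
  MOV R1, 117  → R1 = 117
  MOV R0, 31  → R0 = 31
  SUB R1, R0  → R1 = 117 - 31 = 86
Final: R1 = 86

86


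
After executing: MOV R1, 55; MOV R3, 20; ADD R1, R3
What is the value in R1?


Register state trace:
  MOV R1, 55  → R1 = 55
  MOV R3, 20  → R3 = 20
  ADD R1, R3  → R1 = 55 + 20 = 75
Final: R1 = 75

75


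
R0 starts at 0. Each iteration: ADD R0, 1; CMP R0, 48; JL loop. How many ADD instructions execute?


Loop trace (R0 starts at 0, target 48, step 1):
  ADD #1: R0 = 0 + 1 = 1  → 1 < 48, loop
  ADD #2: R0 = 1 + 1 = 2  → 2 < 48, loop
  ADD #3: R0 = 2 + 1 = 3  → 3 < 48, loop
  ADD #4: R0 = 3 + 1 = 4  → 4 < 48, loop
  ADD #5: R0 = 4 + 1 = 5  → 5 < 48, loop
  ADD #6: R0 = 5 + 1 = 6  → 6 < 48, loop
  ADD #7: R0 = 6 + 1 = 7  → 7 < 48, loop
  ADD #8: R0 = 7 + 1 = 8  → 8 < 48, loop
  ADD #9: R0 = 8 + 1 = 9  → 9 < 48, loop
  ADD #10: R0 = 9 + 1 = 10  → 10 < 48, loop
  ADD #11: R0 = 10 + 1 = 11  → 11 < 48, loop
  ADD #12: R0 = 11 + 1 = 12  → 12 < 48, loop
  ADD #13: R0 = 12 + 1 = 13  → 13 < 48, loop
  ADD #14: R0 = 13 + 1 = 14  → 14 < 48, loop
  ADD #15: R0 = 14 + 1 = 15  → 15 < 48, loop
  ADD #16: R0 = 15 + 1 = 16  → 16 < 48, loop
  ADD #17: R0 = 16 + 1 = 17  → 17 < 48, loop
  ADD #18: R0 = 17 + 1 = 18  → 18 < 48, loop
  ADD #19: R0 = 18 + 1 = 19  → 19 < 48, loop
  ADD #20: R0 = 19 + 1 = 20  → 20 < 48, loop
  ADD #21: R0 = 20 + 1 = 21  → 21 < 48, loop
  ADD #22: R0 = 21 + 1 = 22  → 22 < 48, loop
  ADD #23: R0 = 22 + 1 = 23  → 23 < 48, loop
  ADD #24: R0 = 23 + 1 = 24  → 24 < 48, loop
  ADD #25: R0 = 24 + 1 = 25  → 25 < 48, loop
  ADD #26: R0 = 25 + 1 = 26  → 26 < 48, loop
  ADD #27: R0 = 26 + 1 = 27  → 27 < 48, loop
  ADD #28: R0 = 27 + 1 = 28  → 28 < 48, loop
  ADD #29: R0 = 28 + 1 = 29  → 29 < 48, loop
  ADD #30: R0 = 29 + 1 = 30  → 30 < 48, loop
  ADD #31: R0 = 30 + 1 = 31  → 31 < 48, loop
  ADD #32: R0 = 31 + 1 = 32  → 32 < 48, loop
  ADD #33: R0 = 32 + 1 = 33  → 33 < 48, loop
  ADD #34: R0 = 33 + 1 = 34  → 34 < 48, loop
  ADD #35: R0 = 34 + 1 = 35  → 35 < 48, loop
  ADD #36: R0 = 35 + 1 = 36  → 36 < 48, loop
  ADD #37: R0 = 36 + 1 = 37  → 37 < 48, loop
  ADD #38: R0 = 37 + 1 = 38  → 38 < 48, loop
  ADD #39: R0 = 38 + 1 = 39  → 39 < 48, loop
  ADD #40: R0 = 39 + 1 = 40  → 40 < 48, loop
  ADD #41: R0 = 40 + 1 = 41  → 41 < 48, loop
  ADD #42: R0 = 41 + 1 = 42  → 42 < 48, loop
  ADD #43: R0 = 42 + 1 = 43  → 43 < 48, loop
  ADD #44: R0 = 43 + 1 = 44  → 44 < 48, loop
  ADD #45: R0 = 44 + 1 = 45  → 45 < 48, loop
  ADD #46: R0 = 45 + 1 = 46  → 46 < 48, loop
  ADD #47: R0 = 46 + 1 = 47  → 47 < 48, loop
  ADD #48: R0 = 47 + 1 = 48  → 48 >= 48, exit
Total ADD instructions: 48

48


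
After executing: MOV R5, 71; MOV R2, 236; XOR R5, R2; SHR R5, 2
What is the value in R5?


Register state trace:
  MOV R5, 71  → R5 = 71 (0b01000111)
  MOV R2, 236  → R2 = 236 (0b11101100)
  XOR R5, R2  → R5 = 71 XOR 236 = 171 (0b10101011)
  SHR R5, 2  → R5 = 171 >> 2 = 42
Final: R5 = 42

42


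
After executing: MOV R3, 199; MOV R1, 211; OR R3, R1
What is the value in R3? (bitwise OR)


Register state trace:
  MOV R3, 199  → R3 = 199 (0b11000111)
  MOV R1, 211  → R1 = 211 (0b11010011)
  OR R3, R1   → R3 = 199 OR 211 = 215 (0b11010111)
Final: R3 = 215

215


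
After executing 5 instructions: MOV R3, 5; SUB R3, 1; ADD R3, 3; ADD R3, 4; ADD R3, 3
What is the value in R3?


Register state trace:
  MOV R3, 5  → R3 = 5
  SUB R3, 1  → R3 = 5 - 1 = 4
  ADD R3, 3  → R3 = 4 + 3 = 7
  ADD R3, 4  → R3 = 7 + 4 = 11
  ADD R3, 3  → R3 = 11 + 3 = 14
Final: R3 = 14

14


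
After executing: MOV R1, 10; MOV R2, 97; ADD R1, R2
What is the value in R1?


Register state trace:
  MOV R1, 10  → R1 = 10
  MOV R2, 97  → R2 = 97
  ADD R1, R2  → R1 = 10 + 97 = 107
Final: R1 = 107

107


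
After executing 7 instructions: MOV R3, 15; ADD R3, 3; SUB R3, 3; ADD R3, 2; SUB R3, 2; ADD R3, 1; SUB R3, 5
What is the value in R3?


Register state trace:
  MOV R3, 15  → R3 = 15
  ADD R3, 3  → R3 = 15 + 3 = 18
  SUB R3, 3  → R3 = 18 - 3 = 15
  ADD R3, 2  → R3 = 15 + 2 = 17
  SUB R3, 2  → R3 = 17 - 2 = 15
  ADD R3, 1  → R3 = 15 + 1 = 16
  SUB R3, 5  → R3 = 16 - 5 = 11
Final: R3 = 11

11


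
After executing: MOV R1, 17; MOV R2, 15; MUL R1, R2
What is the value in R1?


Register state trace:
  MOV R1, 17  → R1 = 17
  MOV R2, 15  → R2 = 15
  MUL R1, R2  → R1 = 17 * 15 = 255
Final: R1 = 255

255


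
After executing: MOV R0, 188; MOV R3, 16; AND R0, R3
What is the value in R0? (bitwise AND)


Register state trace:
  MOV R0, 188  → R0 = 188 (0b10111100)
  MOV R3, 16  → R3 = 16 (0b00010000)
  AND R0, R3  → R0 = 188 AND 16 = 16 (0b00010000)
Final: R0 = 16

16


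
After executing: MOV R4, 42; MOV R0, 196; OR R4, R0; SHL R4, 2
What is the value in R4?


Register state trace:
  MOV R4, 42  → R4 = 42 (0b00101010)
  MOV R0, 196  → R0 = 196 (0b11000100)
  OR R4, R0  → R4 = 42 OR 196 = 238 (0b11101110)
  SHL R4, 2  → R4 = 238 << 2 = 952
Final: R4 = 952

952


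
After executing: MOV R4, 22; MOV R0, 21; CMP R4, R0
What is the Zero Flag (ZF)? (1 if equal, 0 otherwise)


Register state trace:
  MOV R4, 22  → R4 = 22
  MOV R0, 21  → R0 = 21
  CMP R4, R0  → computes 22 - 21 = 1
  Result is nonzero, so values are not equal
ZF = 0

0


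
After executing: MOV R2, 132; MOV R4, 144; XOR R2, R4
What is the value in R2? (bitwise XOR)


Register state trace:
  MOV R2, 132  → R2 = 132 (0b10000100)
  MOV R4, 144  → R4 = 144 (0b10010000)
  XOR R2, R4  → R2 = 132 XOR 144 = 20 (0b00010100)
Final: R2 = 20

20


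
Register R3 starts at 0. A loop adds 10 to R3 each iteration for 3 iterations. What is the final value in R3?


Starting value: R3 = 0
  Iter 1: R3 = 0 + 10 = 10
  Iter 2: R3 = 10 + 10 = 20
  Iter 3: R3 = 20 + 10 = 30
Final: R3 = 30

30


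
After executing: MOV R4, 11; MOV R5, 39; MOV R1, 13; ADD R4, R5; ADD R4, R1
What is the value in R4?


Register state trace:
  MOV R4, 11  → R4 = 11
  MOV R5, 39  → R5 = 39
  MOV R1, 13  → R1 = 13
  ADD R4, R5  → R4 = 11 + 39 = 50
  ADD R4, R1  → R4 = 50 + 13 = 63
Final: R4 = 63

63


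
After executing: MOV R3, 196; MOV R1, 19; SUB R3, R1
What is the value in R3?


Register state trace:
  MOV R3, 196  → R3 = 196
  MOV R1, 19  → R1 = 19
  SUB R3, R1  → R3 = 196 - 19 = 177
Final: R3 = 177

177


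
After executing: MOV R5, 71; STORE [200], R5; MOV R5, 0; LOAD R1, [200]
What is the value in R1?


Register and memory trace:
  MOV R5, 71  → R5 = 71
  STORE [200], R5  → mem[200] = 71
  MOV R5, 0  → R5 = 0
  LOAD R1, [200]  → R1 = mem[200] = 71
Final: R1 = 71

71


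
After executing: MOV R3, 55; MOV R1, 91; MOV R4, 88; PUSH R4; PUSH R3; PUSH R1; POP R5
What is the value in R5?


Stack trace (top is rightmost):
  MOV R3, 55  → R3 = 55
  MOV R1, 91  → R1 = 91
  MOV R4, 88  → R4 = 88
  PUSH R4  → stack: [88]
  PUSH R3  → stack: [88, 55]
  PUSH R1  → stack: [88, 55, 91]
  POP R5  → R5 = 91, stack: [88, 55]
Final: R5 = 91

91


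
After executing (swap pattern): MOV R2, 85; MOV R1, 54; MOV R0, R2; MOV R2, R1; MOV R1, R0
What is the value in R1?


Register state trace (swap pattern):
  MOV R2, 85  → R2 = 85
  MOV R1, 54  → R1 = 54
  MOV R0, R2  → R0 = 85  (save R2)
  MOV R2, R1  → R2 = 54  (R2 gets R1's value)
  MOV R1, R0  → R1 = 85  (R1 gets saved value)
Final: R1 = 85

85


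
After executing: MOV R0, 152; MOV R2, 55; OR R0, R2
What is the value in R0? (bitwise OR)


Register state trace:
  MOV R0, 152  → R0 = 152 (0b10011000)
  MOV R2, 55  → R2 = 55 (0b00110111)
  OR R0, R2   → R0 = 152 OR 55 = 191 (0b10111111)
Final: R0 = 191

191


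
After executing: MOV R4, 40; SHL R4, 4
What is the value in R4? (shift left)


Register state trace:
  MOV R4, 40  → R4 = 40
  SHL R4, 4  → R4 = 40 << 4 = 40 * 2^4 = 640
Final: R4 = 640

640


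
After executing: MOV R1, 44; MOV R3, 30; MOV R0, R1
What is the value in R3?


Register state trace:
  MOV R1, 44  → R1 = 44
  MOV R3, 30  → R3 = 30
  MOV R0, R1  → R0 = 44
Final: R3 = 30

30


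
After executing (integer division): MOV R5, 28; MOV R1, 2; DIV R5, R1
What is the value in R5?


Register state trace:
  MOV R5, 28  → R5 = 28
  MOV R1, 2  → R1 = 2
  DIV R5, R1  → R5 = 28 // 2 = 14
Final: R5 = 14

14


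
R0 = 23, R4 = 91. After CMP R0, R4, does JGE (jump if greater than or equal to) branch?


Trace:
  R0 = 23, R4 = 91
  CMP R0, R4  → compares 23 vs 91
  JGE checks: is 23 greater than or equal to 91?
  23 < 91, so condition is false
Branch taken: No

No


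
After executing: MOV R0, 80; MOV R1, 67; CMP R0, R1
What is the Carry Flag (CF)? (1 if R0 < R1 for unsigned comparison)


Register state trace:
  MOV R0, 80  → R0 = 80
  MOV R1, 67  → R1 = 67
  CMP R0, R1  → unsigned 80 - 67: no borrow
  80 >= 67, so CF = 0
CF = 0

0


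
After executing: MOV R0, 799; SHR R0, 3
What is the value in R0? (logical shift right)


Register state trace:
  MOV R0, 799  → R0 = 799
  SHR R0, 3  → R0 = 799 >> 3 = 799 // 2^3 = 99
Final: R0 = 99

99


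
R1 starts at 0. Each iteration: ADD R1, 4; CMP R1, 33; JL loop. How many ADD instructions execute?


Loop trace (R1 starts at 0, target 33, step 4):
  ADD #1: R1 = 0 + 4 = 4  → 4 < 33, loop
  ADD #2: R1 = 4 + 4 = 8  → 8 < 33, loop
  ADD #3: R1 = 8 + 4 = 12  → 12 < 33, loop
  ADD #4: R1 = 12 + 4 = 16  → 16 < 33, loop
  ADD #5: R1 = 16 + 4 = 20  → 20 < 33, loop
  ADD #6: R1 = 20 + 4 = 24  → 24 < 33, loop
  ADD #7: R1 = 24 + 4 = 28  → 28 < 33, loop
  ADD #8: R1 = 28 + 4 = 32  → 32 < 33, loop
  ADD #9: R1 = 32 + 4 = 36  → 36 >= 33, exit
Total ADD instructions: 9

9


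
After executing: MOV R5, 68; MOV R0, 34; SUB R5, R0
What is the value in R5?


Register state trace:
  MOV R5, 68  → R5 = 68
  MOV R0, 34  → R0 = 34
  SUB R5, R0  → R5 = 68 - 34 = 34
Final: R5 = 34

34


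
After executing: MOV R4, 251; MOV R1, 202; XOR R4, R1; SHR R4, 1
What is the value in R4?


Register state trace:
  MOV R4, 251  → R4 = 251 (0b11111011)
  MOV R1, 202  → R1 = 202 (0b11001010)
  XOR R4, R1  → R4 = 251 XOR 202 = 49 (0b00110001)
  SHR R4, 1  → R4 = 49 >> 1 = 24
Final: R4 = 24

24


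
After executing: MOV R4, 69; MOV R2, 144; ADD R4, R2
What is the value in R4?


Register state trace:
  MOV R4, 69  → R4 = 69
  MOV R2, 144  → R2 = 144
  ADD R4, R2  → R4 = 69 + 144 = 213
Final: R4 = 213

213


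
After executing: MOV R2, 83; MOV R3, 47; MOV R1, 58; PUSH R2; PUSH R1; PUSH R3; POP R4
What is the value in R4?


Stack trace (top is rightmost):
  MOV R2, 83  → R2 = 83
  MOV R3, 47  → R3 = 47
  MOV R1, 58  → R1 = 58
  PUSH R2  → stack: [83]
  PUSH R1  → stack: [83, 58]
  PUSH R3  → stack: [83, 58, 47]
  POP R4  → R4 = 47, stack: [83, 58]
Final: R4 = 47

47


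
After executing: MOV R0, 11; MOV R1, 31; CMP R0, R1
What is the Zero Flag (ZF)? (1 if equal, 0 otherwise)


Register state trace:
  MOV R0, 11  → R0 = 11
  MOV R1, 31  → R1 = 31
  CMP R0, R1  → computes 11 - 31 = -20
  Result is nonzero, so values are not equal
ZF = 0

0


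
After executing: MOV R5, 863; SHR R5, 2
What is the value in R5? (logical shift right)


Register state trace:
  MOV R5, 863  → R5 = 863
  SHR R5, 2  → R5 = 863 >> 2 = 863 // 2^2 = 215
Final: R5 = 215

215


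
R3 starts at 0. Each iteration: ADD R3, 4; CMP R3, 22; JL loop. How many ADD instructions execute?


Loop trace (R3 starts at 0, target 22, step 4):
  ADD #1: R3 = 0 + 4 = 4  → 4 < 22, loop
  ADD #2: R3 = 4 + 4 = 8  → 8 < 22, loop
  ADD #3: R3 = 8 + 4 = 12  → 12 < 22, loop
  ADD #4: R3 = 12 + 4 = 16  → 16 < 22, loop
  ADD #5: R3 = 16 + 4 = 20  → 20 < 22, loop
  ADD #6: R3 = 20 + 4 = 24  → 24 >= 22, exit
Total ADD instructions: 6

6


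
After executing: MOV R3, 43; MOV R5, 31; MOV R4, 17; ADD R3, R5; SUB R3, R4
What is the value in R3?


Register state trace:
  MOV R3, 43  → R3 = 43
  MOV R5, 31  → R5 = 31
  MOV R4, 17  → R4 = 17
  ADD R3, R5  → R3 = 43 + 31 = 74
  SUB R3, R4  → R3 = 74 - 17 = 57
Final: R3 = 57

57


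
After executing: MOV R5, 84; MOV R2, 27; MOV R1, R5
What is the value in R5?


Register state trace:
  MOV R5, 84  → R5 = 84
  MOV R2, 27  → R2 = 27
  MOV R1, R5  → R1 = 84
Final: R5 = 84

84


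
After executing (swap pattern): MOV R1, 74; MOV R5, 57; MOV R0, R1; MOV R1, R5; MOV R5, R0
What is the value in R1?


Register state trace (swap pattern):
  MOV R1, 74  → R1 = 74
  MOV R5, 57  → R5 = 57
  MOV R0, R1  → R0 = 74  (save R1)
  MOV R1, R5  → R1 = 57  (R1 gets R5's value)
  MOV R5, R0  → R5 = 74  (R5 gets saved value)
Final: R1 = 57

57


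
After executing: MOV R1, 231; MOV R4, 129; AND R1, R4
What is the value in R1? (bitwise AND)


Register state trace:
  MOV R1, 231  → R1 = 231 (0b11100111)
  MOV R4, 129  → R4 = 129 (0b10000001)
  AND R1, R4  → R1 = 231 AND 129 = 129 (0b10000001)
Final: R1 = 129

129


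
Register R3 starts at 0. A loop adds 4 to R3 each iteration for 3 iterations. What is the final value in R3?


Starting value: R3 = 0
  Iter 1: R3 = 0 + 4 = 4
  Iter 2: R3 = 4 + 4 = 8
  Iter 3: R3 = 8 + 4 = 12
Final: R3 = 12

12


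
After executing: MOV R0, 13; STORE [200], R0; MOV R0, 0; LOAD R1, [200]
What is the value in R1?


Register and memory trace:
  MOV R0, 13  → R0 = 13
  STORE [200], R0  → mem[200] = 13
  MOV R0, 0  → R0 = 0
  LOAD R1, [200]  → R1 = mem[200] = 13
Final: R1 = 13

13


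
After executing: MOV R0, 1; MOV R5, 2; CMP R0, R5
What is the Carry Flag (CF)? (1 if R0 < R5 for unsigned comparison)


Register state trace:
  MOV R0, 1  → R0 = 1
  MOV R5, 2  → R5 = 2
  CMP R0, R5  → unsigned 1 - 2: borrow occurs
  1 < 2, so CF = 1
CF = 1

1


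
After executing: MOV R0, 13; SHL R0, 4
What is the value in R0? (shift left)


Register state trace:
  MOV R0, 13  → R0 = 13
  SHL R0, 4  → R0 = 13 << 4 = 13 * 2^4 = 208
Final: R0 = 208

208


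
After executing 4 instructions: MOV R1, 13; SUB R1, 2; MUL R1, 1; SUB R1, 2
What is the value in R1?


Register state trace:
  MOV R1, 13  → R1 = 13
  SUB R1, 2  → R1 = 13 - 2 = 11
  MUL R1, 1  → R1 = 11 * 1 = 11
  SUB R1, 2  → R1 = 11 - 2 = 9
Final: R1 = 9

9


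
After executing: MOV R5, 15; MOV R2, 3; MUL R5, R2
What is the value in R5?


Register state trace:
  MOV R5, 15  → R5 = 15
  MOV R2, 3  → R2 = 3
  MUL R5, R2  → R5 = 15 * 3 = 45
Final: R5 = 45

45


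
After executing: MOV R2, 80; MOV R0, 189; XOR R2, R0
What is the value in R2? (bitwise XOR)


Register state trace:
  MOV R2, 80  → R2 = 80 (0b01010000)
  MOV R0, 189  → R0 = 189 (0b10111101)
  XOR R2, R0  → R2 = 80 XOR 189 = 237 (0b11101101)
Final: R2 = 237

237


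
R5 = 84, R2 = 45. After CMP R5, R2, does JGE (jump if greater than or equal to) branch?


Trace:
  R5 = 84, R2 = 45
  CMP R5, R2  → compares 84 vs 45
  JGE checks: is 84 greater than or equal to 45?
  84 > 45, so condition is true
Branch taken: Yes

Yes


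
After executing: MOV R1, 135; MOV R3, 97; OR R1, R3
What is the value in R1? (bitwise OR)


Register state trace:
  MOV R1, 135  → R1 = 135 (0b10000111)
  MOV R3, 97  → R3 = 97 (0b01100001)
  OR R1, R3   → R1 = 135 OR 97 = 231 (0b11100111)
Final: R1 = 231

231


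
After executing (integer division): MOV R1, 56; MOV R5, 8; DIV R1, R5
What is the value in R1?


Register state trace:
  MOV R1, 56  → R1 = 56
  MOV R5, 8  → R5 = 8
  DIV R1, R5  → R1 = 56 // 8 = 7
Final: R1 = 7

7


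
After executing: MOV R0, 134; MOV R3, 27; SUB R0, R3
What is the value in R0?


Register state trace:
  MOV R0, 134  → R0 = 134
  MOV R3, 27  → R3 = 27
  SUB R0, R3  → R0 = 134 - 27 = 107
Final: R0 = 107

107


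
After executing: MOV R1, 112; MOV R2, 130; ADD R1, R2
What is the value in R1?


Register state trace:
  MOV R1, 112  → R1 = 112
  MOV R2, 130  → R2 = 130
  ADD R1, R2  → R1 = 112 + 130 = 242
Final: R1 = 242

242


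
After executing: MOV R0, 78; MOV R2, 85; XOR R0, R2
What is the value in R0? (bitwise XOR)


Register state trace:
  MOV R0, 78  → R0 = 78 (0b01001110)
  MOV R2, 85  → R2 = 85 (0b01010101)
  XOR R0, R2  → R0 = 78 XOR 85 = 27 (0b00011011)
Final: R0 = 27

27


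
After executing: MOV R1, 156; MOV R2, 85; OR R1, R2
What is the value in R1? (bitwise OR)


Register state trace:
  MOV R1, 156  → R1 = 156 (0b10011100)
  MOV R2, 85  → R2 = 85 (0b01010101)
  OR R1, R2   → R1 = 156 OR 85 = 221 (0b11011101)
Final: R1 = 221

221


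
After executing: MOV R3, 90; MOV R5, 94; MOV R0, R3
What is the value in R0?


Register state trace:
  MOV R3, 90  → R3 = 90
  MOV R5, 94  → R5 = 94
  MOV R0, R3  → R0 = 90
Final: R0 = 90

90


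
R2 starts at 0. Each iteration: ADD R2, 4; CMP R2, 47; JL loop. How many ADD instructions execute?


Loop trace (R2 starts at 0, target 47, step 4):
  ADD #1: R2 = 0 + 4 = 4  → 4 < 47, loop
  ADD #2: R2 = 4 + 4 = 8  → 8 < 47, loop
  ADD #3: R2 = 8 + 4 = 12  → 12 < 47, loop
  ADD #4: R2 = 12 + 4 = 16  → 16 < 47, loop
  ADD #5: R2 = 16 + 4 = 20  → 20 < 47, loop
  ADD #6: R2 = 20 + 4 = 24  → 24 < 47, loop
  ADD #7: R2 = 24 + 4 = 28  → 28 < 47, loop
  ADD #8: R2 = 28 + 4 = 32  → 32 < 47, loop
  ADD #9: R2 = 32 + 4 = 36  → 36 < 47, loop
  ADD #10: R2 = 36 + 4 = 40  → 40 < 47, loop
  ADD #11: R2 = 40 + 4 = 44  → 44 < 47, loop
  ADD #12: R2 = 44 + 4 = 48  → 48 >= 47, exit
Total ADD instructions: 12

12
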